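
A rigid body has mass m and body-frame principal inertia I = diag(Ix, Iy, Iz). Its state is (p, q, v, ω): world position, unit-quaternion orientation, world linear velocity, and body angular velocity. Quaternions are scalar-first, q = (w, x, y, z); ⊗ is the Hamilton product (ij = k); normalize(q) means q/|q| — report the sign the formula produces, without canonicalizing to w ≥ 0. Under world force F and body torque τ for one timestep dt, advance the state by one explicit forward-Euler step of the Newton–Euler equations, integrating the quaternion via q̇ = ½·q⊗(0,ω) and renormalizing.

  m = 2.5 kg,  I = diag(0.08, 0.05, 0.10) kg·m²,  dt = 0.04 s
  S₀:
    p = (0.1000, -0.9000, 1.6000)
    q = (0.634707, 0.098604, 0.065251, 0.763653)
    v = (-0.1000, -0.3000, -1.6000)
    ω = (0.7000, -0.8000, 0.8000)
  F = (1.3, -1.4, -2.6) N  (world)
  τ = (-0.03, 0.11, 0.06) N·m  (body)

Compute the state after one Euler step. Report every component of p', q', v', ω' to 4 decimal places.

p + v·dt = (0.0960, -0.9120, 1.5360)
new velocity v' = (-0.0792, -0.3224, -1.6416)
(τ − ω×Iω)/I = (0.0250, 2.4240, 0.4320)
new body rate ω' = (0.7010, -0.7030, 0.8173)
q⊗(0,ω) = (-0.6277444, 1.1074181, -0.0520917, 0.3832067)
q' = normalize(q + ½dt·q⊗(0,ω)) = (0.6219, 0.1207, 0.0642, 0.7710)

p' = (0.0960, -0.9120, 1.5360)
q' = (0.6219, 0.1207, 0.0642, 0.7710)
v' = (-0.0792, -0.3224, -1.6416)
ω' = (0.7010, -0.7030, 0.8173)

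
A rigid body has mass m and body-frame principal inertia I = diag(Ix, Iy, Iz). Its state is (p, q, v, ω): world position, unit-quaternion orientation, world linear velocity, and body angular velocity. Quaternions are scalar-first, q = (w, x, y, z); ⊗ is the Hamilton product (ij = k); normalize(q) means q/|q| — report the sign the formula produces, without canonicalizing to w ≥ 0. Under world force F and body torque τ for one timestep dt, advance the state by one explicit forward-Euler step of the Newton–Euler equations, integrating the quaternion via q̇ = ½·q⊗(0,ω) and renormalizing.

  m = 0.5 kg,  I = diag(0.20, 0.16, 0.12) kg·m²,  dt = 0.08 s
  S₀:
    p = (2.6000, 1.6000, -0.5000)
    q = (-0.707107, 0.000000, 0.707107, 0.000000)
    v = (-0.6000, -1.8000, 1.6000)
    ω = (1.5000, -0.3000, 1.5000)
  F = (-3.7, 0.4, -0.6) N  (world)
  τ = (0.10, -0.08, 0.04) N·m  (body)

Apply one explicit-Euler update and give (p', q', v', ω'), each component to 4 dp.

α = I⁻¹(τ − ω×Iω) = (0.4100, -1.6250, 0.1833)
new body rate ω' = (1.5328, -0.4300, 1.5147)
q⊗(0,ω) = (0.2121321, 0.0000000, 0.2121321, -2.1213210)
q + ½dt·q⊗(0,ω), renormalized = (-0.6961, 0.0000, 0.7130, -0.0845)
linear accel F/m = (-7.4000, 0.8000, -1.2000)
new position p' = (2.5520, 1.4560, -0.3720)
new velocity v' = (-1.1920, -1.7360, 1.5040)

p' = (2.5520, 1.4560, -0.3720)
q' = (-0.6961, 0.0000, 0.7130, -0.0845)
v' = (-1.1920, -1.7360, 1.5040)
ω' = (1.5328, -0.4300, 1.5147)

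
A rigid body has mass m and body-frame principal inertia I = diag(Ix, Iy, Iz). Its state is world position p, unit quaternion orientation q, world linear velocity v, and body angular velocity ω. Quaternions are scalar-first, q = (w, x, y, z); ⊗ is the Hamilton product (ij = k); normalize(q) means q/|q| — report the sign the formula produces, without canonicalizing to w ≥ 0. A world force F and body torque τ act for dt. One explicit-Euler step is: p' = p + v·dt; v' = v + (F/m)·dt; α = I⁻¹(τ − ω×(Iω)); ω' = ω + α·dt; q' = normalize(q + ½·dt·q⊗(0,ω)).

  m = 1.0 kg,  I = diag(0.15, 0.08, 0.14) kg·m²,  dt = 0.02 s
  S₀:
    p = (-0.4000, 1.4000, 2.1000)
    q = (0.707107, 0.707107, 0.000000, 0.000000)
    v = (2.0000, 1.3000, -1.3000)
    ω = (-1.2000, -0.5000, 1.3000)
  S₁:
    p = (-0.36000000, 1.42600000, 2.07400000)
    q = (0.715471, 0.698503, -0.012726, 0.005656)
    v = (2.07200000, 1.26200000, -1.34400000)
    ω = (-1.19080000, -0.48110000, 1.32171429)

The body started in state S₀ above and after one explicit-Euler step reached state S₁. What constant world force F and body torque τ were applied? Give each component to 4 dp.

Δv = v₁−v₀ = (0.07200000, -0.03800000, -0.04400000)
m·(v₁−v₀)/dt = (3.6000, -1.9000, -2.2000)
ω₁ − ω₀ = (0.00920000, 0.01890000, 0.02171429)
ω₀×(Iω₀) = (-0.0390, -0.0156, -0.0420)
τ = I·(Δω/dt) + ω₀×(Iω₀) = (0.0300, 0.0600, 0.1100)

F = (3.6000, -1.9000, -2.2000)
τ = (0.0300, 0.0600, 0.1100)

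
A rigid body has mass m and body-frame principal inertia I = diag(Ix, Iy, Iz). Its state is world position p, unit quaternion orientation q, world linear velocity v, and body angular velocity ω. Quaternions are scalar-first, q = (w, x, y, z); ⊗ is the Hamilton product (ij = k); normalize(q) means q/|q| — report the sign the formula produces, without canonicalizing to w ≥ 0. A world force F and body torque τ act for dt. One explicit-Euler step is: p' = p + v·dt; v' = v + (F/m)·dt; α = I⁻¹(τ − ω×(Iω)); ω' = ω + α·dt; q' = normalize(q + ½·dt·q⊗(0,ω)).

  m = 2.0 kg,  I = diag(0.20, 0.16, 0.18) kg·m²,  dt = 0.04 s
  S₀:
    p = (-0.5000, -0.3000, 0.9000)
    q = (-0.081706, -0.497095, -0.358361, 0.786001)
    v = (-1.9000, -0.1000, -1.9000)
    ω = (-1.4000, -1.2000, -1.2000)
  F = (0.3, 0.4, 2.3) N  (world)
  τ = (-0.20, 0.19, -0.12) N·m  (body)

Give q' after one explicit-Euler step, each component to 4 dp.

2q̇ = q⊗(0,ω) = (-0.1827650, 1.4876228, -1.5988682, 0.1928558)
updated quaternion q' = (-0.0853, -0.4669, -0.3900, 0.7891)

q' = (-0.0853, -0.4669, -0.3900, 0.7891)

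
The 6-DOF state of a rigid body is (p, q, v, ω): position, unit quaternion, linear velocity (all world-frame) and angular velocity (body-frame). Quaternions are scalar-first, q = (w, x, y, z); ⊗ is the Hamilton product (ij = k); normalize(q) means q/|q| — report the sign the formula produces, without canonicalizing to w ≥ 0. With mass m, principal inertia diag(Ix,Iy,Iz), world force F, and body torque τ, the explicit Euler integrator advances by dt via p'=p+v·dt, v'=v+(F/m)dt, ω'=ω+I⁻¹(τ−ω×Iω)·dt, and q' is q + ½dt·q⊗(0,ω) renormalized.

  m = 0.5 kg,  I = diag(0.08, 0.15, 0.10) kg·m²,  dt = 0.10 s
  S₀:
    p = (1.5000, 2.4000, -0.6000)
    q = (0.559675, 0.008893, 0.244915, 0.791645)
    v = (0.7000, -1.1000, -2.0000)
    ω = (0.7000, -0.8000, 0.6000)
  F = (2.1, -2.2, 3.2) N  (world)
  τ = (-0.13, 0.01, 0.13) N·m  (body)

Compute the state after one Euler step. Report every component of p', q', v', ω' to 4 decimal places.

angular accel α = (-1.9250, 0.1227, 1.6920)
new body rate ω' = (0.5075, -0.7877, 0.7692)
2q̇ = q⊗(0,ω) = (-0.2852801, 1.1720375, 0.1010757, 0.1572501)
q + ½dt·q⊗(0,ω), renormalized = (0.5444, 0.0674, 0.2495, 0.7980)
a = (4.2000, -4.4000, 6.4000)
p' = p + v·dt = (1.5700, 2.2900, -0.8000)
v + (F/m)dt = (1.1200, -1.5400, -1.3600)

p' = (1.5700, 2.2900, -0.8000)
q' = (0.5444, 0.0674, 0.2495, 0.7980)
v' = (1.1200, -1.5400, -1.3600)
ω' = (0.5075, -0.7877, 0.7692)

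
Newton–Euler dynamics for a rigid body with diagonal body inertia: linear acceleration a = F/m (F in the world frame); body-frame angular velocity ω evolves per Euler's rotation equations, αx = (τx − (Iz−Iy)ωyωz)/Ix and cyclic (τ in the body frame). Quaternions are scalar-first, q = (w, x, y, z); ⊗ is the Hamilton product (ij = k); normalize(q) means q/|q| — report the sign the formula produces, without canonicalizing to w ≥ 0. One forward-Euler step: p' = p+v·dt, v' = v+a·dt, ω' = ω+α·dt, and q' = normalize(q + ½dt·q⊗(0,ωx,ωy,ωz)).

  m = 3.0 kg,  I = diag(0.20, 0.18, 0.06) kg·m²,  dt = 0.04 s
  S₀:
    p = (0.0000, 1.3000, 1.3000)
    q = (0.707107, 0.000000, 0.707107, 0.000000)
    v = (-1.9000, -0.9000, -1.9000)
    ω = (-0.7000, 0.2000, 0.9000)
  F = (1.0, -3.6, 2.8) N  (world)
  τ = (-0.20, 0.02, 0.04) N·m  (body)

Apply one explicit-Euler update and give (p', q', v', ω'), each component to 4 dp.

p' = (-0.0760, 1.2640, 1.2240)
q' = (0.7041, 0.0028, 0.7097, 0.0226)
v' = (-1.8867, -0.9480, -1.8627)
ω' = (-0.7357, 0.2240, 0.9248)

ω×(Iω) gyroscopic = (-0.0216, -0.0882, 0.0028)
α = I⁻¹(τ − ω×Iω) = (-0.8920, 0.6011, 0.6200)
ω' = ω + α·dt = (-0.7357, 0.2240, 0.9248)
Hamilton product q⊗(0,ω) = (-0.1414214, 0.1414214, 0.1414214, 1.1313712)
q + ½dt·q⊗(0,ω), renormalized = (0.7041, 0.0028, 0.7097, 0.0226)
linear accel F/m = (0.3333, -1.2000, 0.9333)
new position p' = (-0.0760, 1.2640, 1.2240)
v + (F/m)dt = (-1.8867, -0.9480, -1.8627)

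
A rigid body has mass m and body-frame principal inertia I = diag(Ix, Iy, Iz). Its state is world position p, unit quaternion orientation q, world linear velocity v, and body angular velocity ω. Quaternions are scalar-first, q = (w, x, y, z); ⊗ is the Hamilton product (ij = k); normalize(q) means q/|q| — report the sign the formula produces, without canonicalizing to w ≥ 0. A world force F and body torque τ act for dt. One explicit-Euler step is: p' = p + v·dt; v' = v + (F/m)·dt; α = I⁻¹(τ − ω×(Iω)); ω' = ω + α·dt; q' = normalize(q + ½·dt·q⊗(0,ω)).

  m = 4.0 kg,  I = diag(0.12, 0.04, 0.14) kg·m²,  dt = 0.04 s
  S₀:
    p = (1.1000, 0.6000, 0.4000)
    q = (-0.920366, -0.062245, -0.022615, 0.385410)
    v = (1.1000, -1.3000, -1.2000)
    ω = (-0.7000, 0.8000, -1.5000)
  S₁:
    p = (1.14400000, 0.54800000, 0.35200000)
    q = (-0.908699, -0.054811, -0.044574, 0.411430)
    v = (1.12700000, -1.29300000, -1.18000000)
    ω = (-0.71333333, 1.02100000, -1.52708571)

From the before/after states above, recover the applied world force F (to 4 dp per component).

Δv = v₁−v₀ = (0.02700000, 0.00700000, 0.02000000)
m·(v₁−v₀)/dt = (2.7000, 0.7000, 2.0000)

F = (2.7000, 0.7000, 2.0000)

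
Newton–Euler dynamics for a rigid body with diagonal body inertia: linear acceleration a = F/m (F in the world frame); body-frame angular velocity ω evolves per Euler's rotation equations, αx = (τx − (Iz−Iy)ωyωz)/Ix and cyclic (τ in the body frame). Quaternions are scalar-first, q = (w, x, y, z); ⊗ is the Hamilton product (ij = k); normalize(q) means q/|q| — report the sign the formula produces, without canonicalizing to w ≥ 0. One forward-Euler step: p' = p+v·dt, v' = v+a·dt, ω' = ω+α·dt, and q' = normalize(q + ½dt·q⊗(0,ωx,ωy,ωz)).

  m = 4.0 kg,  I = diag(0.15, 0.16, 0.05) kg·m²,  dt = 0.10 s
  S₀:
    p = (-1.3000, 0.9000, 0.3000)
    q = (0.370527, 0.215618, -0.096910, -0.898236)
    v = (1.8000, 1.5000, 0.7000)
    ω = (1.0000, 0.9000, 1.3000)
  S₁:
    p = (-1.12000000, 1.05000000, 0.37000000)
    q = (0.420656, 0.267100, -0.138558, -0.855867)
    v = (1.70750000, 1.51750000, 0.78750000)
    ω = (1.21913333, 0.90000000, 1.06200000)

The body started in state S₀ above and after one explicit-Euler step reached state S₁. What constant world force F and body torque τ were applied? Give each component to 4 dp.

Δω = ω₁−ω₀ = (0.21913333, 0.00000000, -0.23800000)
ω₀×(Iω₀) = (-0.1287, 0.1300, 0.0090)
τ = I·(Δω/dt) + ω₀×(Iω₀) = (0.2000, 0.1300, -0.1100)
Δv = v₁−v₀ = (-0.09250000, 0.01750000, 0.08750000)
m·(v₁−v₀)/dt = (-3.7000, 0.7000, 3.5000)

F = (-3.7000, 0.7000, 3.5000)
τ = (0.2000, 0.1300, -0.1100)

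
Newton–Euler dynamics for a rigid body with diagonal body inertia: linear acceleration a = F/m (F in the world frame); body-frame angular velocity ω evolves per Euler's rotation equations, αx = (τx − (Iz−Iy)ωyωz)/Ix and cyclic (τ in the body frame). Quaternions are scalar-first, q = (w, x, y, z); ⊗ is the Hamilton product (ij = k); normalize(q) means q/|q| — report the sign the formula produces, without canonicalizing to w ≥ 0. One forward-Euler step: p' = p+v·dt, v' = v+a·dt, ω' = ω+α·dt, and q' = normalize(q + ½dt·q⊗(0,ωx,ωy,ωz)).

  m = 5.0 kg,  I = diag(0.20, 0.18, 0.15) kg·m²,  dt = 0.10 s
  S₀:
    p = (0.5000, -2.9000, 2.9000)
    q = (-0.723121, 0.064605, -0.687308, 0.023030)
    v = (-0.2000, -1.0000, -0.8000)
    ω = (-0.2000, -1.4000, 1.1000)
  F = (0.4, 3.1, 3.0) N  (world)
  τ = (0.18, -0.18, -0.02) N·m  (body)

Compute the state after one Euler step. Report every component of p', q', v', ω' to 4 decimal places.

p' = (0.4800, -3.0000, 2.8200)
q' = (-0.7688, 0.0355, -0.6379, -0.0280)
v' = (-0.1920, -0.9380, -0.7400)
ω' = (-0.1331, -1.4939, 1.0904)

gyro term ω×Iω = (0.0462, -0.0110, -0.0056)
(τ − ω×Iω)/I = (0.6690, -0.9389, -0.0960)
new body rate ω' = (-0.1331, -1.4939, 1.0904)
2q̇ = q⊗(0,ω) = (-0.9746432, -0.5791726, 0.9366979, -1.0233417)
q + ½dt·q⊗(0,ω), renormalized = (-0.7688, 0.0355, -0.6379, -0.0280)
a = (0.0800, 0.6200, 0.6000)
new position p' = (0.4800, -3.0000, 2.8200)
v' = v + a·dt = (-0.1920, -0.9380, -0.7400)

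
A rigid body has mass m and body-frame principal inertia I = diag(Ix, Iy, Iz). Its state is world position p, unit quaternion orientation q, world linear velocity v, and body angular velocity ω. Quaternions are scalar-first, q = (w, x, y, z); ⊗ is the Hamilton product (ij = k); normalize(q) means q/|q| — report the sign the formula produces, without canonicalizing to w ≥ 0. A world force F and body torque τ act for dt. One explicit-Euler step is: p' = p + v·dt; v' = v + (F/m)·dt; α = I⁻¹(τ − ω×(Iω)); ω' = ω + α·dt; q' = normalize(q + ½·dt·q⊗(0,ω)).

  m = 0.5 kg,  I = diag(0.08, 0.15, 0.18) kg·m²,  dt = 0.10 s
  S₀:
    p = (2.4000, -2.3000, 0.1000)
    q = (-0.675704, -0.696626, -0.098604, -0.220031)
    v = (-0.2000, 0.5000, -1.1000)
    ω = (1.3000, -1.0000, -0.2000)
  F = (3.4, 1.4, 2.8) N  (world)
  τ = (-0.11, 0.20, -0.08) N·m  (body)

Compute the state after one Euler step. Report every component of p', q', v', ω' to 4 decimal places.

angular accel α = (-1.4500, 1.1600, 0.0611)
ω + α·dt = (1.1550, -0.8840, -0.1939)
2q̇ = q⊗(0,ω) = (0.7630036, -1.0787254, 0.2503385, 0.9599520)
q' = normalize(q + ½dt·q⊗(0,ω)) = (-0.6354, -0.7480, -0.0858, -0.1714)
new position p' = (2.3800, -2.2500, -0.0100)
v' = v + a·dt = (0.4800, 0.7800, -0.5400)

p' = (2.3800, -2.2500, -0.0100)
q' = (-0.6354, -0.7480, -0.0858, -0.1714)
v' = (0.4800, 0.7800, -0.5400)
ω' = (1.1550, -0.8840, -0.1939)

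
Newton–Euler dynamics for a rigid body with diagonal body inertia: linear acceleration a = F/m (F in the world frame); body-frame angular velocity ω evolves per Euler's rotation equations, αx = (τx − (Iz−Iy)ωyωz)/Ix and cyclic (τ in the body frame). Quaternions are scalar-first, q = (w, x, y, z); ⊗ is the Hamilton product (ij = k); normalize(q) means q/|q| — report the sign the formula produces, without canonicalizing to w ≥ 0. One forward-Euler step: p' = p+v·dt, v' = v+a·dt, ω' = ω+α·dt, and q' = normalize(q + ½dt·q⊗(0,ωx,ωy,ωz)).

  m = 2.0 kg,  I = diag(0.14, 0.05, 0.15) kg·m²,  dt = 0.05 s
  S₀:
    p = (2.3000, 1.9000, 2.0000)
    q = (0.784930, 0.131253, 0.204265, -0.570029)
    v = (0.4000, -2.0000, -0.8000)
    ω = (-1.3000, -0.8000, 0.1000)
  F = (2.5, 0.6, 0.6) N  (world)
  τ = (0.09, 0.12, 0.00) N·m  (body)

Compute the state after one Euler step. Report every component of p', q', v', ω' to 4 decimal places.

(τ − ω×Iω)/I = (0.7000, 2.3740, 0.6240)
new body rate ω' = (-1.2650, -0.6813, 0.1312)
q⊗(0,ω) = (0.3910438, -1.4560057, 0.0999684, 0.2390351)
q' = normalize(q + ½dt·q⊗(0,ω)) = (0.7941, 0.0948, 0.2066, -0.5636)
a = F/m = (1.2500, 0.3000, 0.3000)
p + v·dt = (2.3200, 1.8000, 1.9600)
v + (F/m)dt = (0.4625, -1.9850, -0.7850)

p' = (2.3200, 1.8000, 1.9600)
q' = (0.7941, 0.0948, 0.2066, -0.5636)
v' = (0.4625, -1.9850, -0.7850)
ω' = (-1.2650, -0.6813, 0.1312)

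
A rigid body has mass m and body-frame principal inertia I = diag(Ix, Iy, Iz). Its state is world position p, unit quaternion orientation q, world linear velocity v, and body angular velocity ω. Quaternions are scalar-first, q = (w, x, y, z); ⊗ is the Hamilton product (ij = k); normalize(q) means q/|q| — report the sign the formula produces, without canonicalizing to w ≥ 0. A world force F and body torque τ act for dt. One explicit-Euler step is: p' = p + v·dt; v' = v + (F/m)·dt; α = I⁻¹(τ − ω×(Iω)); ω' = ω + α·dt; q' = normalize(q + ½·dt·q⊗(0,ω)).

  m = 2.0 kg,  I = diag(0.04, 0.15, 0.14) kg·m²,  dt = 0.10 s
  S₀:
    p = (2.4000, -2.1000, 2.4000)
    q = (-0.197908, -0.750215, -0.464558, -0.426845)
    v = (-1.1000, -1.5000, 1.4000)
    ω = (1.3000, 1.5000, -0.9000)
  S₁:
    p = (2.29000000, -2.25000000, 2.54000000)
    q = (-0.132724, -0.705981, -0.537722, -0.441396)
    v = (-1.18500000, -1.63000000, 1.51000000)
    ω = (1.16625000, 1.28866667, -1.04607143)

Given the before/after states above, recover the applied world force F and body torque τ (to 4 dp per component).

velocity change Δv = (-0.08500000, -0.13000000, 0.11000000)
m·(v₁−v₀)/dt = (-1.7000, -2.6000, 2.2000)
ω₁ − ω₀ = (-0.13375000, -0.21133333, -0.14607143)
ω₀×(Iω₀) = (0.0135, 0.1170, 0.2145)
I·α + gyro = (-0.0400, -0.2000, 0.0100)

F = (-1.7000, -2.6000, 2.2000)
τ = (-0.0400, -0.2000, 0.0100)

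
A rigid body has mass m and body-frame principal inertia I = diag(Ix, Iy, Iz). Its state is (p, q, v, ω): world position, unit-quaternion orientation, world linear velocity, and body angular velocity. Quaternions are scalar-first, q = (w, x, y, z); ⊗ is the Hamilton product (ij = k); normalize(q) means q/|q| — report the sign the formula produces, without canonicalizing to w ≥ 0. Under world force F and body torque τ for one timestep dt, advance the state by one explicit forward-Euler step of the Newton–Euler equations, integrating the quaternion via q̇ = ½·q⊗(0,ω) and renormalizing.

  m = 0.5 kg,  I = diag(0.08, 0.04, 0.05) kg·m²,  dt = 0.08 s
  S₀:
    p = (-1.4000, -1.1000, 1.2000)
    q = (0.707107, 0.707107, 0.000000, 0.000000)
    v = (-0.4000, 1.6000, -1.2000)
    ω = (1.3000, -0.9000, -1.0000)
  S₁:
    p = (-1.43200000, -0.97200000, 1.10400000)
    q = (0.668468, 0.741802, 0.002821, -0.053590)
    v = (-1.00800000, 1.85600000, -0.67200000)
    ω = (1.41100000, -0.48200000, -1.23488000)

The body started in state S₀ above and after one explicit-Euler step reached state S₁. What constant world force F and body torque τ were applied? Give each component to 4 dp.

F = (-3.8000, 1.6000, 3.3000)
τ = (0.1200, 0.1700, -0.1000)

Δv = v₁−v₀ = (-0.60800000, 0.25600000, 0.52800000)
m·(v₁−v₀)/dt = (-3.8000, 1.6000, 3.3000)
rate change Δω = (0.11100000, 0.41800000, -0.23488000)
I·α + gyro = (0.1200, 0.1700, -0.1000)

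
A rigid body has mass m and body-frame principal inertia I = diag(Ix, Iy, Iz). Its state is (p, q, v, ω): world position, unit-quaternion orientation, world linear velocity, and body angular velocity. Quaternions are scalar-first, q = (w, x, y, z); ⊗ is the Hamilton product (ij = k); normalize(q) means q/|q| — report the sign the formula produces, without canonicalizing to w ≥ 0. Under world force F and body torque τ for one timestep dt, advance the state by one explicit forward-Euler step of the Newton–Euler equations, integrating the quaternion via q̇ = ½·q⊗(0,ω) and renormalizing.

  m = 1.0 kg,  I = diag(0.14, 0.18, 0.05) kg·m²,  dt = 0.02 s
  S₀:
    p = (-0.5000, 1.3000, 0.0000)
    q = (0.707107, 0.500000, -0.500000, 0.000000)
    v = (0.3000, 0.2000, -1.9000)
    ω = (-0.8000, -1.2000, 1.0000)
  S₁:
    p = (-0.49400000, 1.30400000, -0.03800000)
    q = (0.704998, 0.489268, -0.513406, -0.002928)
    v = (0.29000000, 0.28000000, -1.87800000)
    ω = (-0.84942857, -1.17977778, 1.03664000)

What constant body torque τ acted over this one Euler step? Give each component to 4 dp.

Δω = ω₁−ω₀ = (-0.04942857, 0.02022222, 0.03664000)
applied torque τ = (-0.1900, 0.1100, 0.1300)

τ = (-0.1900, 0.1100, 0.1300)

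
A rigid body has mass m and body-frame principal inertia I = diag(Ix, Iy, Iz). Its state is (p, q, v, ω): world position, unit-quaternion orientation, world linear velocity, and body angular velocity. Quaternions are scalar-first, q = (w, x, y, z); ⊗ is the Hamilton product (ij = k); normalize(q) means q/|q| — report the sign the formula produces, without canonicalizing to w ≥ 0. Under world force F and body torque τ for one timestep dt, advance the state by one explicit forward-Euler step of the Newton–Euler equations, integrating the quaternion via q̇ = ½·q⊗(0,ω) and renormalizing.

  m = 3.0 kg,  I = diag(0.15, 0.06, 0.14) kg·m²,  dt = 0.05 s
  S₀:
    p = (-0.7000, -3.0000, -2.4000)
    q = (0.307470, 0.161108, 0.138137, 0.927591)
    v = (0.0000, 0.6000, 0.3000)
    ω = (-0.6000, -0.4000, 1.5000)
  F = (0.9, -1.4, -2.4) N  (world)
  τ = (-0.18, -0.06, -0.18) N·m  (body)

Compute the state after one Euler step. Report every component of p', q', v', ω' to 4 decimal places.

p' = (-0.7000, -2.9700, -2.3850)
q' = (0.2762, 0.1708, 0.1150, 0.9388)
v' = (0.0150, 0.5767, 0.2600)
ω' = (-0.6440, -0.4425, 1.4434)

a = (0.3000, -0.4667, -0.8000)
new position p' = (-0.7000, -2.9700, -2.3850)
v' = v + a·dt = (0.0150, 0.5767, 0.2600)
gyro term ω×Iω = (-0.0480, -0.0090, -0.0216)
α = I⁻¹(τ − ω×Iω) = (-0.8800, -0.8500, -1.1314)
ω + α·dt = (-0.6440, -0.4425, 1.4434)
2q̇ = q⊗(0,ω) = (-1.2394669, 0.3937599, -0.9212046, 0.4796440)
q + ½dt·q⊗(0,ω), renormalized = (0.2762, 0.1708, 0.1150, 0.9388)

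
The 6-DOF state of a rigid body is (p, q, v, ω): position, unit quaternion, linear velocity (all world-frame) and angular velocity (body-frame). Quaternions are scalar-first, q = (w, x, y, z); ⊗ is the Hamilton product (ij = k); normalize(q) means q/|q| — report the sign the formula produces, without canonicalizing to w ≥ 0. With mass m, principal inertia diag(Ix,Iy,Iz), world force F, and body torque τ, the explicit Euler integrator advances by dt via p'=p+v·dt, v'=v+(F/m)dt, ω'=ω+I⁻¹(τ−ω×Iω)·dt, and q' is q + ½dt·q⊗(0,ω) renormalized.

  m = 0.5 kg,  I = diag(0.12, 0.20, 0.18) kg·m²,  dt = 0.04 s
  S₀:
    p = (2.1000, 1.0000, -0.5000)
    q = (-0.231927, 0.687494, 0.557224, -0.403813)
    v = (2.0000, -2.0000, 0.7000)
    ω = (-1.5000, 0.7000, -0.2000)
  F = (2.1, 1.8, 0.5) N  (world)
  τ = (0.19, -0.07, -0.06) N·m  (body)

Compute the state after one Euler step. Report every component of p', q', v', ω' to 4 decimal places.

p' = (2.1800, 0.9200, -0.4720)
q' = (-0.2206, 0.6975, 0.5685, -0.3763)
v' = (2.1680, -1.8560, 0.7400)
ω' = (-1.4376, 0.6896, -0.1947)

α = I⁻¹(τ − ω×Iω) = (1.5600, -0.2600, 0.1333)
ω' = ω + α·dt = (-1.4376, 0.6896, -0.1947)
2q̇ = q⊗(0,ω) = (0.5604216, 0.5191148, 0.5808694, 1.3634672)
q + ½dt·q⊗(0,ω), renormalized = (-0.2206, 0.6975, 0.5685, -0.3763)
a = F/m = (4.2000, 3.6000, 1.0000)
p' = p + v·dt = (2.1800, 0.9200, -0.4720)
new velocity v' = (2.1680, -1.8560, 0.7400)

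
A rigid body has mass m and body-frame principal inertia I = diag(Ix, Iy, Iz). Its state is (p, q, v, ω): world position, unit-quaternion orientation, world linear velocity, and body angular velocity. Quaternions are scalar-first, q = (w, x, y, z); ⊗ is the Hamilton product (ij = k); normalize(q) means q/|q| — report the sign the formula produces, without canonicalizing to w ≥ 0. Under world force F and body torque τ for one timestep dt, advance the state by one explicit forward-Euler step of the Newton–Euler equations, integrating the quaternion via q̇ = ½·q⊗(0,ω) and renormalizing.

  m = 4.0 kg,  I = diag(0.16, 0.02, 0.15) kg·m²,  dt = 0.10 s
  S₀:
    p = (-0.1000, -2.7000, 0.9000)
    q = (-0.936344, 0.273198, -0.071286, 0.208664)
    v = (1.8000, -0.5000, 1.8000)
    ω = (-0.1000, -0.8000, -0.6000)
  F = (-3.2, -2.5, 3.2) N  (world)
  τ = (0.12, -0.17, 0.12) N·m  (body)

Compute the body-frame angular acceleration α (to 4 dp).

ω×(Iω) gyroscopic = (0.0624, 0.0006, -0.0112)
angular accel α = (0.3600, -8.5300, 0.8747)

α = (0.3600, -8.5300, 0.8747)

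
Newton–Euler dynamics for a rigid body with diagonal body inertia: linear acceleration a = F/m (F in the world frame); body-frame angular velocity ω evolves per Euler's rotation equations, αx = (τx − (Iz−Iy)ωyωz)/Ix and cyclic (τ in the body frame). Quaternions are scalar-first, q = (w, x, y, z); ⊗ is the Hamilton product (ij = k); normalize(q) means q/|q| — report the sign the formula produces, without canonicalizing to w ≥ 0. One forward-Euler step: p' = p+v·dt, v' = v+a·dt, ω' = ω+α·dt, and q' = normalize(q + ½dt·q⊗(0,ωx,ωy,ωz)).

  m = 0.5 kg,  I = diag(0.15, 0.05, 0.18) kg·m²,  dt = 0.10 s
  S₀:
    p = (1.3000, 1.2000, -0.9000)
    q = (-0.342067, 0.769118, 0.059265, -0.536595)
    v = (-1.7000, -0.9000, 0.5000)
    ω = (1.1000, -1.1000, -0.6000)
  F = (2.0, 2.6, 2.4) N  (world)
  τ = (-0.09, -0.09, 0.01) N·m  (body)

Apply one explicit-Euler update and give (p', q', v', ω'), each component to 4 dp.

precession coupling ω×(Iω) = (0.0858, 0.0198, 0.1210)
(τ − ω×Iω)/I = (-1.1720, -2.1960, -0.6167)
ω' = ω + α·dt = (0.9828, -1.3196, -0.6617)
Hamilton product q⊗(0,ω) = (-1.1027953, -1.0020872, 0.2474900, -0.7059811)
q + ½dt·q⊗(0,ω), renormalized = (-0.3958, 0.7165, 0.0714, -0.5699)
a = (4.0000, 5.2000, 4.8000)
p' = p + v·dt = (1.1300, 1.1100, -0.8500)
v + (F/m)dt = (-1.3000, -0.3800, 0.9800)

p' = (1.1300, 1.1100, -0.8500)
q' = (-0.3958, 0.7165, 0.0714, -0.5699)
v' = (-1.3000, -0.3800, 0.9800)
ω' = (0.9828, -1.3196, -0.6617)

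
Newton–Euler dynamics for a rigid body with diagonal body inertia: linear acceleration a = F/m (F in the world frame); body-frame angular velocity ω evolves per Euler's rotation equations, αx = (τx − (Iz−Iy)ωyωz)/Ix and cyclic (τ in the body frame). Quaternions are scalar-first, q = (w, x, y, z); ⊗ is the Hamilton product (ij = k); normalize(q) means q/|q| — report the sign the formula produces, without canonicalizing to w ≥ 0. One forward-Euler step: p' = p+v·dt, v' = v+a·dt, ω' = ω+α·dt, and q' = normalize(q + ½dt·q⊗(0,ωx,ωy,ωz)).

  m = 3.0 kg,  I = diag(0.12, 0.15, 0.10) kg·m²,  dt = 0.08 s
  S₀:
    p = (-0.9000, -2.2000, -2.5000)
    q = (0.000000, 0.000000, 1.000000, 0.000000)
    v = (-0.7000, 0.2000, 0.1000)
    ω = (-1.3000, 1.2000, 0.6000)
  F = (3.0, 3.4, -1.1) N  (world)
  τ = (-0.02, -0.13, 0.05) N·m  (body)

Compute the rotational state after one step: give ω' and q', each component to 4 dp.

(τ − ω×Iω)/I = (0.1333, -0.7627, 0.9680)
new body rate ω' = (-1.2893, 1.1390, 0.6774)
q⊗(0,ω) = (-1.2000000, 0.6000000, 0.0000000, 1.3000000)
q' = normalize(q + ½dt·q⊗(0,ω)) = (-0.0479, 0.0239, 0.9972, 0.0519)

ω' = (-1.2893, 1.1390, 0.6774)
q' = (-0.0479, 0.0239, 0.9972, 0.0519)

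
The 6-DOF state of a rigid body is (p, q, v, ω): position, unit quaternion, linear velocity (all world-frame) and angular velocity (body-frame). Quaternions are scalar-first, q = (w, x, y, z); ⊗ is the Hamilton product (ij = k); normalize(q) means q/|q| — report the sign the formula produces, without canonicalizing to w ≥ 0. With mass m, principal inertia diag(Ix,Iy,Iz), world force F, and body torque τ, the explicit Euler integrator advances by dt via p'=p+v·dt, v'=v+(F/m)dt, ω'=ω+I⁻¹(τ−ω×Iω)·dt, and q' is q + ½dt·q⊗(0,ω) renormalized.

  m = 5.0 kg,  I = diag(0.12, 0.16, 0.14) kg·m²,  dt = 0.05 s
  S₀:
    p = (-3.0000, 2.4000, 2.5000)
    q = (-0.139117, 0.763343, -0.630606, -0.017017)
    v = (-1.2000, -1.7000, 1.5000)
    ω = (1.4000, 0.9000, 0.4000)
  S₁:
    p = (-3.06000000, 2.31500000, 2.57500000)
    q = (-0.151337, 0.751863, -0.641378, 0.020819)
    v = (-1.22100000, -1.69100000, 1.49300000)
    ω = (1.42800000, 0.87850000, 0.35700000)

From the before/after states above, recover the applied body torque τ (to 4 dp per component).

τ = (0.0600, -0.0800, -0.0700)

ω₁ − ω₀ = (0.02800000, -0.02150000, -0.04300000)
precession coupling = (-0.0072, -0.0112, 0.0504)
applied torque τ = (0.0600, -0.0800, -0.0700)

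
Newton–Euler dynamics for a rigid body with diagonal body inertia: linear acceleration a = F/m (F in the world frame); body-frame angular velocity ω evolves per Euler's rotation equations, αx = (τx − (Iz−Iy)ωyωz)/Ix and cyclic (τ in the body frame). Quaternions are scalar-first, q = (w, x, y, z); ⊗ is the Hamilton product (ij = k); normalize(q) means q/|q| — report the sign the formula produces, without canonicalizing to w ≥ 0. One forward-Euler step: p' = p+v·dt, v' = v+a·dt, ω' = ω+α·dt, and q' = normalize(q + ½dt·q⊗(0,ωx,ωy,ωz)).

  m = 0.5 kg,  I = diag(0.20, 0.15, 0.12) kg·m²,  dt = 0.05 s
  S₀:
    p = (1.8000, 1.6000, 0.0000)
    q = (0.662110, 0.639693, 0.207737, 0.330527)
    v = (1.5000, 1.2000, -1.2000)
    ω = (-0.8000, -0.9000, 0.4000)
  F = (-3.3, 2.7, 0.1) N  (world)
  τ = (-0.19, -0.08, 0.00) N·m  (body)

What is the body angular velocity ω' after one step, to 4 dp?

(τ − ω×Iω)/I = (-1.0040, -0.3627, 0.3000)
new body rate ω' = (-0.8502, -0.9181, 0.4150)

ω' = (-0.8502, -0.9181, 0.4150)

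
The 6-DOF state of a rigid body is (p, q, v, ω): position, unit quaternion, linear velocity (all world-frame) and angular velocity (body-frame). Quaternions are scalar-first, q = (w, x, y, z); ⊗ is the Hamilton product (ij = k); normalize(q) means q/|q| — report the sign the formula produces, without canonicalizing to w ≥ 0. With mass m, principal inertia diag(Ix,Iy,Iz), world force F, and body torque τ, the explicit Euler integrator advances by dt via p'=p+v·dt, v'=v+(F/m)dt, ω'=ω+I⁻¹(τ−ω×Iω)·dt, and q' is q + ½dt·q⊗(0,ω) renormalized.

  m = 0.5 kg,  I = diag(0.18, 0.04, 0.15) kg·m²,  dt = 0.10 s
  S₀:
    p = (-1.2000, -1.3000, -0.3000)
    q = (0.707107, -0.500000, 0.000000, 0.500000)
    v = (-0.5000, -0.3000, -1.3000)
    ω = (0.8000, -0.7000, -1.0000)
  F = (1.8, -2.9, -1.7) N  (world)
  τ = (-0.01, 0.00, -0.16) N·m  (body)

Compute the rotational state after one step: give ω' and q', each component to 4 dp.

gyro term ω×Iω = (0.0770, -0.0240, 0.0784)
α = I⁻¹(τ − ω×Iω) = (-0.4833, 0.6000, -1.5893)
new body rate ω' = (0.7517, -0.6400, -1.1589)
2q̇ = q⊗(0,ω) = (0.9000000, 0.9156856, -0.5949749, -0.3571070)
updated quaternion q' = (0.7501, -0.4530, -0.0297, 0.4809)

ω' = (0.7517, -0.6400, -1.1589)
q' = (0.7501, -0.4530, -0.0297, 0.4809)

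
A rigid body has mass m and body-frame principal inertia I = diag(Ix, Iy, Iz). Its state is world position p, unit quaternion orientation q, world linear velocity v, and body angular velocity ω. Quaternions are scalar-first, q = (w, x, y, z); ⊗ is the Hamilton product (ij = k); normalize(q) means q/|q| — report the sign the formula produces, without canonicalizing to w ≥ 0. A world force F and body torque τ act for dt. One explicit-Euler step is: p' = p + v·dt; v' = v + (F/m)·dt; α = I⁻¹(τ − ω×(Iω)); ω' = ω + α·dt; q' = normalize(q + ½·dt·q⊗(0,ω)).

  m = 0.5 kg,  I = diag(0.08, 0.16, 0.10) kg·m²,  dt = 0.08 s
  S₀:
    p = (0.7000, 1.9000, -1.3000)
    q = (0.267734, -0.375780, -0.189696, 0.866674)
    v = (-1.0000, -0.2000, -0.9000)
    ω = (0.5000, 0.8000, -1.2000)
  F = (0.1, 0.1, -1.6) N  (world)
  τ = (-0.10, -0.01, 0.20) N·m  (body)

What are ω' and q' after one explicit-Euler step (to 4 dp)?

precession coupling ω×(Iω) = (0.0576, 0.0120, 0.0320)
(τ − ω×Iω)/I = (-1.9700, -0.1375, 1.6800)
new body rate ω' = (0.3424, 0.7890, -1.0656)
2q̇ = q⊗(0,ω) = (1.3796556, -0.3318370, 0.1965882, -0.5270568)
q' = normalize(q + ½dt·q⊗(0,ω)) = (0.3223, -0.3883, -0.1815, 0.8440)

ω' = (0.3424, 0.7890, -1.0656)
q' = (0.3223, -0.3883, -0.1815, 0.8440)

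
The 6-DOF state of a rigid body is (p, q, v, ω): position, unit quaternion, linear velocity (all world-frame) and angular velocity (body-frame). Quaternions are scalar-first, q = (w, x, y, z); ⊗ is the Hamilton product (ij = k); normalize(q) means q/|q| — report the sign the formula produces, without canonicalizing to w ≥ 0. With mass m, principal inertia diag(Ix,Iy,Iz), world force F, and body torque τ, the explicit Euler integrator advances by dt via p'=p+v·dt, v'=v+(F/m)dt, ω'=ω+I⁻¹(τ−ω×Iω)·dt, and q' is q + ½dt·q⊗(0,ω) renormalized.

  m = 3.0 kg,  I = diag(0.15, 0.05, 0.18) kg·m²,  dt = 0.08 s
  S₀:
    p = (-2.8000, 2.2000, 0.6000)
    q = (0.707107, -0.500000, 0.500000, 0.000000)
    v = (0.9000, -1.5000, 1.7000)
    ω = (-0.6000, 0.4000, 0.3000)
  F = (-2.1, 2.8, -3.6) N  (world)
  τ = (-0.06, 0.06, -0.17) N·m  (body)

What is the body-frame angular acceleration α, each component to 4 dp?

precession coupling ω×(Iω) = (0.0156, 0.0054, 0.0240)
(τ − ω×Iω)/I = (-0.5040, 1.0920, -1.0778)

α = (-0.5040, 1.0920, -1.0778)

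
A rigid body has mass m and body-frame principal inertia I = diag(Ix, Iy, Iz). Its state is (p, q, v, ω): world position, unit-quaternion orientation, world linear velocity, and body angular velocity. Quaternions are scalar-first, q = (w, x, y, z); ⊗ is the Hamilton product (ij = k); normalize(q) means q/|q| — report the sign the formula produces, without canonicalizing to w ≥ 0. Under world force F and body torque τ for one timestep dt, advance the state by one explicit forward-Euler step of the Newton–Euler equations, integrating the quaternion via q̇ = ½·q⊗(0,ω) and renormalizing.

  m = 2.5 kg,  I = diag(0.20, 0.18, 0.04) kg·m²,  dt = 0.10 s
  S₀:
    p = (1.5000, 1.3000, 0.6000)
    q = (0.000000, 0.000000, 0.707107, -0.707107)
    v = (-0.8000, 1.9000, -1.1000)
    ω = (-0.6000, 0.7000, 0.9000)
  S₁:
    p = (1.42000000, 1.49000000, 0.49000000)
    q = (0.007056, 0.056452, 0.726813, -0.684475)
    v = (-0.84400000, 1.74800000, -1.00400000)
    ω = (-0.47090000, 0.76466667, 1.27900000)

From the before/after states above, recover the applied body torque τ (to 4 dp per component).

τ = (0.1700, 0.0300, 0.1600)

Δω = ω₁−ω₀ = (0.12910000, 0.06466667, 0.37900000)
ω₀×(Iω₀) = (-0.0882, -0.0864, 0.0084)
applied torque τ = (0.1700, 0.0300, 0.1600)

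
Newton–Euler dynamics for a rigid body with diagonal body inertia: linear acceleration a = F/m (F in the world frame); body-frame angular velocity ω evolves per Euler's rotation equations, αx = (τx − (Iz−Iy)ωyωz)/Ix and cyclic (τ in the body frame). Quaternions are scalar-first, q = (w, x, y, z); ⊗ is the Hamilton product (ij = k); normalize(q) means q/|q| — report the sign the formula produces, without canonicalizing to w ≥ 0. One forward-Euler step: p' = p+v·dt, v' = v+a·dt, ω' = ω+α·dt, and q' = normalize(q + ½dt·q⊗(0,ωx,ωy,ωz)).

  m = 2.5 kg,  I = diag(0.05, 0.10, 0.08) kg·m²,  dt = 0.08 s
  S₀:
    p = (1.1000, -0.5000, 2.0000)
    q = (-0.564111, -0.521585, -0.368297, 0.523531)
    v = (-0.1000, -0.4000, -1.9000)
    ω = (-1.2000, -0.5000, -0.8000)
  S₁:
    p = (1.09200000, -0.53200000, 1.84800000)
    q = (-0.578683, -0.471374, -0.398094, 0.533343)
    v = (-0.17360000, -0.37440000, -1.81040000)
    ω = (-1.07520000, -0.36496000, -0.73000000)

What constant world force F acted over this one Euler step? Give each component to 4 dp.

F = (-2.3000, 0.8000, 2.8000)

v₁ − v₀ = (-0.07360000, 0.02560000, 0.08960000)
m·(v₁−v₀)/dt = (-2.3000, 0.8000, 2.8000)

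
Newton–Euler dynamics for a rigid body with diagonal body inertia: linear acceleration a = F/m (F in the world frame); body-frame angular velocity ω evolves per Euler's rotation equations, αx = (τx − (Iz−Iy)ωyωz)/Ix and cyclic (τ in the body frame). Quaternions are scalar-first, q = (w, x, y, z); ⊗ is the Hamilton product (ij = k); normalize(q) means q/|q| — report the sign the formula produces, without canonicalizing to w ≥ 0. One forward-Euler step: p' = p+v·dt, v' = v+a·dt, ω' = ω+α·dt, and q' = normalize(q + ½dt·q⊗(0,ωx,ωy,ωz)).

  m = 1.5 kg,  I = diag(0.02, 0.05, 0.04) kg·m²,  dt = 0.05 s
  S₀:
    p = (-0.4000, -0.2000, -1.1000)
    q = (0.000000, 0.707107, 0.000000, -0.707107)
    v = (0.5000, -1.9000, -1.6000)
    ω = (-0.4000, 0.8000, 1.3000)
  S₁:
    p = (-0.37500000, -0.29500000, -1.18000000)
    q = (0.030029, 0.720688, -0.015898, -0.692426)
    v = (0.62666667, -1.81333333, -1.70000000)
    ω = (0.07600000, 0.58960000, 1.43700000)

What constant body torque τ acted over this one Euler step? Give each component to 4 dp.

rate change Δω = (0.47600000, -0.21040000, 0.13700000)
I·α + gyro = (0.1800, -0.2000, 0.1000)

τ = (0.1800, -0.2000, 0.1000)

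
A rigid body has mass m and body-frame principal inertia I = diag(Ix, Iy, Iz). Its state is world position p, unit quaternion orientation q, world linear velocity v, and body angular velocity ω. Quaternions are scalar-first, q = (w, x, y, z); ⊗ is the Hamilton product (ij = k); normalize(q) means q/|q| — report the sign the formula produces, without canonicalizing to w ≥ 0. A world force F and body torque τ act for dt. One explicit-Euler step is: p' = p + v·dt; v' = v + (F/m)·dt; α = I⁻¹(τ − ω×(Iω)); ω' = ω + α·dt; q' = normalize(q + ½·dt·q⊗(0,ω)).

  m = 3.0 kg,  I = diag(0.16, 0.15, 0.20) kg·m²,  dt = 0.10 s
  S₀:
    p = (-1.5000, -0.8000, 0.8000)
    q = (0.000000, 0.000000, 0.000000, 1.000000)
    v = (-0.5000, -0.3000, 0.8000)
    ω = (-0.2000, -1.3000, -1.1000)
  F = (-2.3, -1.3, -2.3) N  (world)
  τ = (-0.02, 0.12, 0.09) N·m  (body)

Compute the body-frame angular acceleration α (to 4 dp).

gyro term ω×Iω = (0.0715, -0.0088, -0.0026)
α = I⁻¹(τ − ω×Iω) = (-0.5719, 0.8587, 0.4630)

α = (-0.5719, 0.8587, 0.4630)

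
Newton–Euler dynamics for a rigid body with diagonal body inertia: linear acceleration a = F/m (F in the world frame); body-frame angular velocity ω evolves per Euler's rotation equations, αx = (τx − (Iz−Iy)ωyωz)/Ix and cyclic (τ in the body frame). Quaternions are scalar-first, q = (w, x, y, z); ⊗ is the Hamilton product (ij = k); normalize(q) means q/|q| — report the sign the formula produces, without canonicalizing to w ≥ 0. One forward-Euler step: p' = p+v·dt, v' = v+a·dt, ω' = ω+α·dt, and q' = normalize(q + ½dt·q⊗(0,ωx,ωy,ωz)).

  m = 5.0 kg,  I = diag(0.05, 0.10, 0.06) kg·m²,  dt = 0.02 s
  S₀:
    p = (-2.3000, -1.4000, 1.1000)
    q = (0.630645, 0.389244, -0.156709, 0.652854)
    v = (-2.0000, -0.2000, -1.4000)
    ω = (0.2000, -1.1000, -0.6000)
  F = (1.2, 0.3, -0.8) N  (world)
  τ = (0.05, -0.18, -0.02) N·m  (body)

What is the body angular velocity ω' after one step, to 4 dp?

ω' = (0.2306, -1.1362, -0.6030)

(τ − ω×Iω)/I = (1.5280, -1.8120, -0.1500)
ω + α·dt = (0.2306, -1.1362, -0.6030)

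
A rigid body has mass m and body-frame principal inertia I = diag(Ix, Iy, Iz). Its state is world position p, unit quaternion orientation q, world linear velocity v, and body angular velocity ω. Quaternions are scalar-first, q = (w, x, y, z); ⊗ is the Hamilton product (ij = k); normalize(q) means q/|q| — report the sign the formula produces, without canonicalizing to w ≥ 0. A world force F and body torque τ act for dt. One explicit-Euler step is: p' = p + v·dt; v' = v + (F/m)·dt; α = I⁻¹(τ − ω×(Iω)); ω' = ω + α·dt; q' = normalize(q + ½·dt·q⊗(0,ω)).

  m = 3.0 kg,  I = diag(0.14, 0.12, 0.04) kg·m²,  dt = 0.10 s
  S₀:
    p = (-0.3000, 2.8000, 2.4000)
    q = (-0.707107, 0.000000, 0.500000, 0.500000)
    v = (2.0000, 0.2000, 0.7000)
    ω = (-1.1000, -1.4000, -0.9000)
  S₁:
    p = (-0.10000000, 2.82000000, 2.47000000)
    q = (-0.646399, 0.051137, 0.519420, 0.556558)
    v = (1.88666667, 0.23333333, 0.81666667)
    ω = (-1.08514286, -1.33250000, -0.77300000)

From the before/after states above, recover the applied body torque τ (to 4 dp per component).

τ = (-0.0800, 0.1800, 0.0200)

Δω = ω₁−ω₀ = (0.01485714, 0.06750000, 0.12700000)
τ = I·(Δω/dt) + ω₀×(Iω₀) = (-0.0800, 0.1800, 0.0200)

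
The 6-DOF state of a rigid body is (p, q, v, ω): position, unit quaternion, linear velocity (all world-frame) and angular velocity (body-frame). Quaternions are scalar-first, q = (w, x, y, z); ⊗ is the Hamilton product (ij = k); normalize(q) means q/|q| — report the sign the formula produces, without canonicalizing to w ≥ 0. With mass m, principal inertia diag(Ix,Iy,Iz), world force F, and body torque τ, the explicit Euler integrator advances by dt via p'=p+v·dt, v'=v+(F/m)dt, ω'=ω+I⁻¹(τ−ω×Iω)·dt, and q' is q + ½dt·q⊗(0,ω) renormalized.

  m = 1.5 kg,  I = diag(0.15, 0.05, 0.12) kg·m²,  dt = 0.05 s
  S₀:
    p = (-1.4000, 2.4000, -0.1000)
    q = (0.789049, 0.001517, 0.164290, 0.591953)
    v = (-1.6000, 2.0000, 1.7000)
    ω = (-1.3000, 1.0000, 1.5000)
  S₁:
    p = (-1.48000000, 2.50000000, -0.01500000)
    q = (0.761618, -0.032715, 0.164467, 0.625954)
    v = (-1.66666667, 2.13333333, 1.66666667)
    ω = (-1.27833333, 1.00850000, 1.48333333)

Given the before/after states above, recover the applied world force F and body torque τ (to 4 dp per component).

F = (-2.0000, 4.0000, -1.0000)
τ = (0.1700, -0.0500, 0.0900)

Δv = v₁−v₀ = (-0.06666667, 0.13333333, -0.03333333)
F = m·Δv/dt = (-2.0000, 4.0000, -1.0000)
ω₁ − ω₀ = (0.02166667, 0.00850000, -0.01666667)
τ = I·(Δω/dt) + ω₀×(Iω₀) = (0.1700, -0.0500, 0.0900)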